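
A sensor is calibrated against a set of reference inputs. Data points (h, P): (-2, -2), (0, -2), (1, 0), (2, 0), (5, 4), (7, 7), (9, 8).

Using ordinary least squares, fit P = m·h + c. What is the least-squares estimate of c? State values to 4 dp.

c = -1.0994

With design matrix A, AᵀA = [[164, 22]; [22, 7]] and AᵀP = [145, 15]ᵀ.
Δ = 164·7 − 22² = 664.
m = (145·7 − 22·15)/664 = 685/664; c = (164·15 − 22·145)/664 = -365/332.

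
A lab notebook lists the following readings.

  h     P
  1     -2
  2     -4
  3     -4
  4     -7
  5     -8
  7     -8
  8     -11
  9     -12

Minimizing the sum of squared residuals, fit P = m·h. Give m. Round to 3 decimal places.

From the data, Σh·h = 249.
Moment sums: Σh·P = -342.
XᵀX·[m]ᵀ = XᵀP becomes [[249]]·[m]ᵀ = [-342]ᵀ.
Hence m = -342 / 249 ≈ -1.37349.

m = -1.373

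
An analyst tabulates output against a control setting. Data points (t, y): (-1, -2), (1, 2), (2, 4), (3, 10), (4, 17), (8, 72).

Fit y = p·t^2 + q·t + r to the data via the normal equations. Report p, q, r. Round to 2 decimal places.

p = 1.06, q = 0.69, r = -1.55

The normal equations are: 4451·p + 611·q + 95·r = 4986;  611·p + 95·q + 17·r = 686;  95·p + 17·q + 6·r = 103.
Solving the 3×3 system (Gaussian elimination) gives p = 127/120, q = 83/120, r = -31/20.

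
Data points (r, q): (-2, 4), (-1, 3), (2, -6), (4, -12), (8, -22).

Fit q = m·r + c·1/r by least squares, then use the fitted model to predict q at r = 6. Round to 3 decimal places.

q̂ = -16.668

Sums needed: Σr·r = 89, Σr·1/r = 5, Σ1/r·1/r = 101/64.
Right-hand side: Σr·q = -247, Σ1/r·q = -55/4.
So MᵀM·[m, c]ᵀ = Mᵀq: [[89, 5]; [5, 101/64]]·[m, c]ᵀ = [-247, -55/4]ᵀ.
Determinant 89·(101/64) − 5² = 7389/64.
m = ((-247)·(101/64) − 5·(-55/4))/(7389/64) = -2283/821; c = (89·(-55/4) − 5·(-247))/(7389/64) = 80/821.
At r = 6: q̂ = (-2283/821)·(6) + (80/821)·(1/6) = -41054/2463.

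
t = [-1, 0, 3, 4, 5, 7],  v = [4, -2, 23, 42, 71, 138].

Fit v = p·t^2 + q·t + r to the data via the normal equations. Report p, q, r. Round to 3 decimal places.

p = 2.989, q = -0.981, r = -0.871

Entries of MᵀM: Σt^2·t^2 = 3364, Σt^2·t = 558, Σt^2 = 100, Σt·t = 100, Σt = 18, Σ1 = 6.
For Mᵀv: Σt^2·v = 9420, Σt·v = 1554, Σv = 276.
Inverting the 3×3 Gram matrix, [p, q, r]ᵀ = [25809/8635, -8472/8635, -684/785]ᵀ.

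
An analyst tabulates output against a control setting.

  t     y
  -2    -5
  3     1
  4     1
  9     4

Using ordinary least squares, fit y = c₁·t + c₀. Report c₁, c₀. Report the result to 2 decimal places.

c₁ = 0.81, c₀ = -2.59

The normal equations are: 110·c₁ + 14·c₀ = 53;  14·c₁ + 4·c₀ = 1.
(Σt·t = 110, Σt = 14, Σ1 = 4, Σt·y = 53, Σy = 1.)
Eliminating c₀: 4·(row 1) − 14·(row 2) gives 244·c₁ = 4·53 − 14·1 = 198, so c₁ = 99/122.
Then c₀ = (1 − 14·(99/122))/4 = -158/61.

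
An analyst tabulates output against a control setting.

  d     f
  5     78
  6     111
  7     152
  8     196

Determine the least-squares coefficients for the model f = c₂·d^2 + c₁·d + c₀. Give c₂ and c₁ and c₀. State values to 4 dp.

Compute the Gram sums: Σd^2·d^2 = 8418, Σd^2·d = 1196, Σd^2 = 174, Σd·d = 174, Σd = 26, Σ1 = 4.
Right-hand side: Σd^2·f = 25938, Σd·f = 3688, Σf = 537.
Solving the 3×3 system (Gaussian elimination) gives c₂ = 11/4, c₁ = 15/4, c₀ = -39/4.

c₂ = 2.7500, c₁ = 3.7500, c₀ = -9.7500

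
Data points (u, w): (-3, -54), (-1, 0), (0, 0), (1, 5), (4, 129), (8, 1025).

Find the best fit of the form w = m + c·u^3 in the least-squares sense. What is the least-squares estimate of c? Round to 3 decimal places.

c = 2.000

Setting ∂/∂m … = 0 gives: 6·m + 549·c = 1105;  549·m + 266971·c = 534519.
(Σ1 = 6, Σu^3 = 549, Σu^3·u^3 = 266971, Σw = 1105, Σu^3·w = 534519.)
Determinant 6·266971 − 549² = 1300425.
m = (1105·266971 − 549·534519)/1300425 = 1552024/1300425; c = (6·534519 − 549·1105)/1300425 = 866823/433475.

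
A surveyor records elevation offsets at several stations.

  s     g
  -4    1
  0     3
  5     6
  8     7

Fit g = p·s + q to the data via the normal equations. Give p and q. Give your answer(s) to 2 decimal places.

p = 0.52, q = 3.09

From the data, Σs·s = 105, Σs = 9, Σ1 = 4.
Moment sums: Σs·g = 82, Σg = 17.
Normal equations: [[105, 9]; [9, 4]]·[p, q]ᵀ = [82, 17]ᵀ.
Eliminating q: 4·(row 1) − 9·(row 2) gives 339·p = 4·82 − 9·17 = 175, so p = 175/339.
Then q = (17 − 9·(175/339))/4 = 349/113.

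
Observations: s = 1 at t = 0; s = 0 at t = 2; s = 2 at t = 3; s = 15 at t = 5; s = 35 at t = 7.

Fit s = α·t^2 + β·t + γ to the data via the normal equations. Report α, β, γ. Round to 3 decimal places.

α = 1.088, β = -2.730, γ = 0.944

From the data, Σt^2·t^2 = 3123, Σt^2·t = 503, Σt^2 = 87, Σt·t = 87, Σt = 17, Σ1 = 5.
Right-hand side: Σt^2·s = 2108, Σt·s = 326, Σs = 53.
MᵀM·[α, β, γ]ᵀ = Mᵀs becomes [[3123, 503, 87]; [503, 87, 17]; [87, 17, 5]]·[α, β, γ]ᵀ = [2108, 326, 53]ᵀ.
Solving the 3×3 system (Gaussian elimination) gives α = 11039/10142, β = -27691/10142, γ = 4788/5071.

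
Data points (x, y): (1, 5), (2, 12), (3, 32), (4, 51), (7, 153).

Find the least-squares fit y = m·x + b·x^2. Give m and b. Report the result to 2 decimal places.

Compute the Gram sums: Σx·x = 79, Σx·x^2 = 443, Σx^2·x^2 = 2755.
For Aᵀy: Σx·y = 1400, Σx^2·y = 8654.
Δ = 79·2755 − 443² = 21396.
m = (1400·2755 − 443·8654)/21396 = 11639/10698; b = (79·8654 − 443·1400)/21396 = 31733/10698.

m = 1.09, b = 2.97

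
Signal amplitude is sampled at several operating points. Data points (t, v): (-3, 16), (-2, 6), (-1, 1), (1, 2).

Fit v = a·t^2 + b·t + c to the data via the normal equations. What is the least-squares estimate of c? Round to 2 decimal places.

From the data, Σt^2·t^2 = 99, Σt^2·t = -35, Σt^2 = 15, Σt·t = 15, Σt = -5, Σ1 = 4.
Moment sums: Σt^2·v = 171, Σt·v = -59, Σv = 25.
Row-reducing yields a = 45/22, b = 69/110, c = -7/11.

c = -0.64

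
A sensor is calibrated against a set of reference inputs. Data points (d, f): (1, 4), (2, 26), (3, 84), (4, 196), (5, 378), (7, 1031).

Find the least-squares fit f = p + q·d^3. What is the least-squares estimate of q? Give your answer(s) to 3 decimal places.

q = 3.000

Entries of MᵀM: Σ1 = 6, Σd^3 = 568, Σd^3·d^3 = 138164.
For Mᵀf: Σf = 1719, Σd^3·f = 415907.
MᵀM·[p, q]ᵀ = Mᵀf becomes [[6, 568]; [568, 138164]]·[p, q]ᵀ = [1719, 415907]ᵀ.
Determinant 6·138164 − 568² = 506360.
p = (1719·138164 − 568·415907)/506360 = 63437/25318; q = (6·415907 − 568·1719)/506360 = 151905/50636.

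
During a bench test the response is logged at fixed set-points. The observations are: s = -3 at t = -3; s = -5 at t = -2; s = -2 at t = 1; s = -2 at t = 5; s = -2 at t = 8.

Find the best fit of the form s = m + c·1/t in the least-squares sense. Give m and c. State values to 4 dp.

Sums needed: Σ1 = 5, Σ1/t = 59/120, Σ1/t·1/t = 20401/14400.
For Mᵀs: Σs = -14, Σ1/t·s = 17/20.
Normal equations: [[5, 59/120]; [59/120, 20401/14400]]·[m, c]ᵀ = [-14, 17/20]ᵀ.
Determinant 5·(20401/14400) − (59/120)² = 24631/3600.
m = ((-14)·(20401/14400) − (59/120)·(17/20))/(24631/3600) = -72908/24631; c = (5·(17/20) − (59/120)·(-14))/(24631/3600) = 40080/24631.

m = -2.9600, c = 1.6272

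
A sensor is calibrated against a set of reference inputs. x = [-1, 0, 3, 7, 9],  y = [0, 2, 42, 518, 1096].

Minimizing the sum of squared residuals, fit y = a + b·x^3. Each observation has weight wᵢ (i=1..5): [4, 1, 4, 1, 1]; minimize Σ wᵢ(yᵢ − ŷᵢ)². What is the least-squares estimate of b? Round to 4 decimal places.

MᵀWM·[a, b]ᵀ = MᵀWy reads: 11·a + 1176·b = 1784;  1176·a + 652010·b = 981194.
det = 11·652010 − 1176² = 5789134.
a = (1784·652010 − 1176·981194)/5789134 = 4650848/2894567; b = (11·981194 − 1176·1784)/5789134 = 4347575/2894567.

b = 1.5020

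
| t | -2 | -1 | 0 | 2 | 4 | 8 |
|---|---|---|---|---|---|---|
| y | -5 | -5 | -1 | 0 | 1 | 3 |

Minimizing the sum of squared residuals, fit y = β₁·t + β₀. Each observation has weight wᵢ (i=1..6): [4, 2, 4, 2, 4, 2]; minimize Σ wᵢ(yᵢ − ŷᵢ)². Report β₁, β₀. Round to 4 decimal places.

β₁ = 0.8239, β₀ = -2.5234

Normal-equation sums: Σwᵢ·t·t = 218, Σwᵢ·t = 26, Σwᵢ·1 = 18.
And Σwᵢ·t·y = 114, Σwᵢ·y = -24.
Eliminating β₀: 18·(row 1) − 26·(row 2) gives 3248·β₁ = 18·114 − 26·(-24) = 2676, so β₁ = 669/812.
Then β₀ = ((-24) − 26·(669/812))/18 = -2049/812.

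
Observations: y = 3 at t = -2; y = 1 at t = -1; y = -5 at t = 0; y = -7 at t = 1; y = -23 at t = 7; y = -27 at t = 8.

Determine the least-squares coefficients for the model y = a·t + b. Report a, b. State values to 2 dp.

a = -2.92, b = -3.34

With design matrix M, MᵀM = [[119, 13]; [13, 6]] and Mᵀy = [-391, -58]ᵀ.
Eliminating b: 6·(row 1) − 13·(row 2) gives 545·a = 6·(-391) − 13·(-58) = -1592, so a = -1592/545.
Then b = ((-58) − 13·(-1592/545))/6 = -1819/545.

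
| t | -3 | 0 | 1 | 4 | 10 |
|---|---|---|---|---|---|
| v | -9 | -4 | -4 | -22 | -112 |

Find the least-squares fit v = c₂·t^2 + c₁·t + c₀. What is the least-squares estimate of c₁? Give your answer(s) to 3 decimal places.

c₁ = -0.845

Compute the Gram sums: Σt^2·t^2 = 10338, Σt^2·t = 1038, Σt^2 = 126, Σt·t = 126, Σt = 12, Σ1 = 5.
Moment sums: Σt^2·v = -11637, Σt·v = -1185, Σv = -151.
So AᵀA·[c₂, c₁, c₀]ᵀ = Aᵀv: [[10338, 1038, 126]; [1038, 126, 12]; [126, 12, 5]]·[c₂, c₁, c₀]ᵀ = [-11637, -1185, -151]ᵀ.
Inverting the 3×3 Gram matrix, [c₂, c₁, c₀]ᵀ = [-21687/21544, -18201/21544, -30217/10772]ᵀ.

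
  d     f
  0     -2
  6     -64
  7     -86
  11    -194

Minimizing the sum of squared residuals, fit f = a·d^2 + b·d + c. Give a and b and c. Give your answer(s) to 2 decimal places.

a = -1.40, b = -2.10, c = -1.95

From the data, Σd^2·d^2 = 18338, Σd^2·d = 1890, Σd^2 = 206, Σd·d = 206, Σd = 24, Σ1 = 4.
For Aᵀf: Σd^2·f = -29992, Σd·f = -3120, Σf = -346.
Row-reducing yields a = -35975/25741, b = -53967/25741, c = -50082/25741.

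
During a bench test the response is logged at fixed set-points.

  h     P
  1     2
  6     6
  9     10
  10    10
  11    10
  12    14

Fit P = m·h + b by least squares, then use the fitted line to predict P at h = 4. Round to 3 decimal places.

Sums needed: Σh·h = 483, Σh = 49, Σ1 = 6.
Right-hand side: Σh·P = 506, ΣP = 52.
XᵀX·[m, b]ᵀ = XᵀP becomes [[483, 49]; [49, 6]]·[m, b]ᵀ = [506, 52]ᵀ.
Determinant 483·6 − 49² = 497.
m = (506·6 − 49·52)/497 = 488/497; b = (483·52 − 49·506)/497 = 46/71.
At h = 4: P̂ = (488/497)·(4) + (46/71)·(1) = 2274/497.

P̂ = 4.575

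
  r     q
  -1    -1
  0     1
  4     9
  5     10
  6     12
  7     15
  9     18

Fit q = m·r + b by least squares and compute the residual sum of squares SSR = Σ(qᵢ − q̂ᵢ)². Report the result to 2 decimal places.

Forming XᵀX = [[208, 30]; [30, 7]] and Xᵀq = [426, 64]ᵀ gives XᵀX·[m, b]ᵀ = Xᵀq.
Eliminating b: 7·(row 1) − 30·(row 2) gives 556·m = 7·426 − 30·64 = 1062, so m = 531/278.
Then b = (64 − 30·(531/278))/7 = 133/139.
Residuals: -13/278, 6/139, 56/139, -141/278, -58/139, 187/278, -41/278; SSR = 149/139.

SSR = 1.07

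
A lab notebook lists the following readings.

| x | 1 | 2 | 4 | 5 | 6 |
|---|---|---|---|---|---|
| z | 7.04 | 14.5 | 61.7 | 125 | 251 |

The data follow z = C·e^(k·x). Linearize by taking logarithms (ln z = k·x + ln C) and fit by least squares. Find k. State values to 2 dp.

Linearized form: ln z = k·x + ln C. From the 5 transformed points,
Σx = 18.0000, Σ(x)² = 82.0000, Σln z = 19.1018, Σx·ln z = 81.0833.
Equations: 82.0000·k + 18.0000·ln C = 81.0833;  18.0000·k + 5·ln C = 19.1018.
Slope k = (n·Σx·ln z − Σx·Σln z)/(n·Σ(x)² − (Σx)²) = (5·81.0833 − 18.0000·19.1018)/86.0000 = 0.71609; ln C = (Σln z − k·Σx)/n = 1.24242.

k = 0.72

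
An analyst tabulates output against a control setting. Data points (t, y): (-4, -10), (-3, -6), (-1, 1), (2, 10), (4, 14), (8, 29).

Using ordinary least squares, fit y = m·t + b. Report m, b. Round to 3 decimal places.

Setting ∂/∂m … = 0 gives: 110·m + 6·b = 365;  6·m + 6·b = 38.
(Σt·t = 110, Σt = 6, Σ1 = 6, Σt·y = 365, Σy = 38.)
Determinant 110·6 − 6² = 624.
m = (365·6 − 6·38)/624 = 327/104; b = (110·38 − 6·365)/624 = 995/312.

m = 3.144, b = 3.189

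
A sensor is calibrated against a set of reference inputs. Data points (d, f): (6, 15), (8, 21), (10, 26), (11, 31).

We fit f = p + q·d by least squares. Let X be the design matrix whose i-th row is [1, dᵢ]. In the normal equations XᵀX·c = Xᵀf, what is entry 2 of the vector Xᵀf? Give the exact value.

859

Entry 2 ↔ basis d, so (Xᵀf)_{2} = Σᵢ (d)·fᵢ = (6)·(15) + (8)·(21) + (10)·(26) + (11)·(31) = 859.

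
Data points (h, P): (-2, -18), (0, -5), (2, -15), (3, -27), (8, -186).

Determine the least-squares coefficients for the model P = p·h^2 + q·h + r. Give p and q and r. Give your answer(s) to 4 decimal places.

The normal equations are: 4209·p + 539·q + 81·r = -12279;  539·p + 81·q + 11·r = -1563;  81·p + 11·q + 5·r = -251.
Solving the 3×3 system (Gaussian elimination) gives p = -63619/21476, q = 21933/21476, r = -23930/5369.

p = -2.9623, q = 1.0213, r = -4.4571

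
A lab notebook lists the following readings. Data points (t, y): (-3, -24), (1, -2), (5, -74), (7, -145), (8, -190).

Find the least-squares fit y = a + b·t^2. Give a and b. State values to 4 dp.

a = 1.6679, b = -2.9955

Compute the Gram sums: Σ1 = 5, Σt^2 = 148, Σt^2·t^2 = 7204.
And Σy = -435, Σt^2·y = -21333.
Normal equations: [[5, 148]; [148, 7204]]·[a, b]ᵀ = [-435, -21333]ᵀ.
Determinant 5·7204 − 148² = 14116.
a = ((-435)·7204 − 148·(-21333))/14116 = 5886/3529; b = (5·(-21333) − 148·(-435))/14116 = -42285/14116.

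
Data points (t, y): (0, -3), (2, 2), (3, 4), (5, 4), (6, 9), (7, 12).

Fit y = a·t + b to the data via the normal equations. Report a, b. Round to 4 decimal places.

Normal-equation sums: Σt·t = 123, Σt = 23, Σ1 = 6.
Moment sums: Σt·y = 174, Σy = 28.
So AᵀA·[a, b]ᵀ = Aᵀy: [[123, 23]; [23, 6]]·[a, b]ᵀ = [174, 28]ᵀ.
Eliminating b: 6·(row 1) − 23·(row 2) gives 209·a = 6·174 − 23·28 = 400, so a = 400/209.
Then b = (28 − 23·(400/209))/6 = -558/209.

a = 1.9139, b = -2.6699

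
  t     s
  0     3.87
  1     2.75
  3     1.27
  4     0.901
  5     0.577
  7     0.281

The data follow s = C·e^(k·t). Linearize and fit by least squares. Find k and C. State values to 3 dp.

Linearized form: ln s = k·t + ln C. From the 6 transformed points,
AᵀA = [[100.0000, 20.0000]; [20.0000, 6]], rhs = [-10.3237, 0.6803]ᵀ  (here Σt = 20.0000, Σ(t)² = 100.0000, Σln s = 0.6803, Σt·ln s = -10.3237).
Solving (det = 200.0000): k = -0.37774, ln C = 1.37253, so C = exp(1.37253) = 3.94530.

k = -0.378, C = 3.945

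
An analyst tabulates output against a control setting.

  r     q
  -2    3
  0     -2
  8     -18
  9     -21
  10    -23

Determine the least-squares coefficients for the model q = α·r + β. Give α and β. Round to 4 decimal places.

Normal-equation sums: Σr·r = 249, Σr = 25, Σ1 = 5.
And Σr·q = -569, Σq = -61.
So XᵀX·[α, β]ᵀ = Xᵀq: [[249, 25]; [25, 5]]·[α, β]ᵀ = [-569, -61]ᵀ.
Δ = 249·5 − 25² = 620.
α = ((-569)·5 − 25·(-61))/620 = -66/31; β = (249·(-61) − 25·(-569))/620 = -241/155.

α = -2.1290, β = -1.5548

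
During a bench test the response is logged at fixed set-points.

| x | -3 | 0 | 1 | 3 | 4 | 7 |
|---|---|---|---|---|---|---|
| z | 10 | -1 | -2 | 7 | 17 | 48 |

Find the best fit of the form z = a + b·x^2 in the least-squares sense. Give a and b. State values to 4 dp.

a = -1.0462, b = 1.0152

Entries of MᵀM: Σ1 = 6, Σx^2 = 84, Σx^2·x^2 = 2820.
Right-hand side: Σz = 79, Σx^2·z = 2775.
So MᵀM·[a, b]ᵀ = Mᵀz: [[6, 84]; [84, 2820]]·[a, b]ᵀ = [79, 2775]ᵀ.
Determinant 6·2820 − 84² = 9864.
a = (79·2820 − 84·2775)/9864 = -430/411; b = (6·2775 − 84·79)/9864 = 1669/1644.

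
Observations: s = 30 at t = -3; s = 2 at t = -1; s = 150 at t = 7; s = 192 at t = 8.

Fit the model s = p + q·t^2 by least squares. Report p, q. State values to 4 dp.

Normal-equation sums: Σ1 = 4, Σt^2 = 123, Σt^2·t^2 = 6579.
Moment sums: Σs = 374, Σt^2·s = 19910.
So AᵀA·[p, q]ᵀ = Aᵀs: [[4, 123]; [123, 6579]]·[p, q]ᵀ = [374, 19910]ᵀ.
Δ = 4·6579 − 123² = 11187.
p = (374·6579 − 123·19910)/11187 = 352/339; q = (4·19910 − 123·374)/11187 = 3058/1017.

p = 1.0383, q = 3.0069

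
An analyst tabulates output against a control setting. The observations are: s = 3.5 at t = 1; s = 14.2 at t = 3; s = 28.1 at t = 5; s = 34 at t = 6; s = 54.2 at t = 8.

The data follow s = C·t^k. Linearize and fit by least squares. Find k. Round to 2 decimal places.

k = 1.30

Taking logs, ln s = k·ln t + ln C, so regress ln s on ln t.
Σln t = 6.5793, Σ(ln t)² = 11.3317, Σln s = 14.7608, Σln t·ln s = 22.9045.
Equations: 11.3317·k + 6.5793·ln C = 22.9045;  6.5793·k + 5·ln C = 14.7608.
Solving (det = 13.3720): k = 1.30179, ln C = 1.23921.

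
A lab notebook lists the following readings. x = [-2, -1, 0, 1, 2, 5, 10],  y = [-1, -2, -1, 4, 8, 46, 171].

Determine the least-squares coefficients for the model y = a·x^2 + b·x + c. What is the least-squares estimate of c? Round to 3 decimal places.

c = -1.546

MᵀM·[a, b, c]ᵀ = Mᵀy reads: 10659·a + 1125·b + 135·c = 18280;  1125·a + 135·b + 15·c = 1964;  135·a + 15·b + 7·c = 225.
Row-reducing yields a = 15205/10122, b = 334297/151830, c = -7823/5061.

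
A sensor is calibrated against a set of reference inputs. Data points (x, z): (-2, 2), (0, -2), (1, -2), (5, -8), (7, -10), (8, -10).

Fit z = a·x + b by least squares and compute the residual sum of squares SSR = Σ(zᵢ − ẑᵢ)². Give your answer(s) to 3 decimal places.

SSR = 2.849

The normal equations are: 143·a + 19·b = -196;  19·a + 6·b = -30.
Eliminating b: 6·(row 1) − 19·(row 2) gives 497·a = 6·(-196) − 19·(-30) = -606, so a = -606/497.
Then b = ((-30) − 19·(-606/497))/6 = -566/497.
Residuals: 348/497, -428/497, 178/497, -380/497, -162/497, 444/497; SSR = 1416/497.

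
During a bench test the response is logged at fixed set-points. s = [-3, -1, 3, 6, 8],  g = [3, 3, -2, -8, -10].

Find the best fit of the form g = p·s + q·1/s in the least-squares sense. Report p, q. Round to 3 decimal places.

Forming MᵀM = [[119, 5]; [5, 81/64]] and Mᵀg = [-146, -29/4]ᵀ gives MᵀM·[p, q]ᵀ = Mᵀg.
Δ = 119·(81/64) − 5² = 8039/64.
p = ((-146)·(81/64) − 5·(-29/4))/(8039/64) = -9506/8039; q = (119·(-29/4) − 5·(-146))/(8039/64) = -8496/8039.

p = -1.182, q = -1.057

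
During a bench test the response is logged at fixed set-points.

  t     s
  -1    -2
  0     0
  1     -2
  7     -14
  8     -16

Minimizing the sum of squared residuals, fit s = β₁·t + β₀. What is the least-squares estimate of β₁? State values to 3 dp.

Sums needed: Σt·t = 115, Σt = 15, Σ1 = 5.
For Xᵀs: Σt·s = -226, Σs = -34.
det = 115·5 − 15² = 350.
β₁ = ((-226)·5 − 15·(-34))/350 = -62/35; β₀ = (115·(-34) − 15·(-226))/350 = -52/35.

β₁ = -1.771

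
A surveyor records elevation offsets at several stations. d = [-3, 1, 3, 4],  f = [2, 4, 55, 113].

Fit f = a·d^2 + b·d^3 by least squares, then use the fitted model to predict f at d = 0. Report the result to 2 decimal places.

Entries of AᵀA: Σd^2·d^2 = 419, Σd^2·d^3 = 1025, Σd^3·d^3 = 5555.
Right-hand side: Σd^2·f = 2325, Σd^3·f = 8667.
det = 419·5555 − 1025² = 1276920.
a = (2325·5555 − 1025·8667)/1276920 = 67195/21282; b = (419·8667 − 1025·2325)/1276920 = 104029/106410.
At d = 0: f̂ = (67195/21282)·(0) + (104029/106410)·(0) = 0.

f̂ = 0.00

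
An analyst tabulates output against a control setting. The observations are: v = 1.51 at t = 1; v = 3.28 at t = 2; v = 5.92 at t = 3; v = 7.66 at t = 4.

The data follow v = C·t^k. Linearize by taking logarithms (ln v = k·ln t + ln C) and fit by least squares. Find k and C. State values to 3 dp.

k = 1.197, C = 1.496

Let Y = ln v. Fitting Y = k·ln t + ln C by least squares:
Σln t = 3.1781, Σ(ln t)² = 3.6092, Σln v = 5.4143, Σln t·ln v = 5.5996.
Equations: 3.6092·k + 3.1781·ln C = 5.5996;  3.1781·k + 4·ln C = 5.4143.
Slope k = (n·Σln t·ln v − Σln t·Σln v)/(n·Σ(ln t)² − (Σln t)²) = (4·5.5996 − 3.1781·5.4143)/4.3368 = 1.19703; ln C = (Σln v − k·Σln t)/n = 0.40252, so C = exp(0.40252) = 1.49559.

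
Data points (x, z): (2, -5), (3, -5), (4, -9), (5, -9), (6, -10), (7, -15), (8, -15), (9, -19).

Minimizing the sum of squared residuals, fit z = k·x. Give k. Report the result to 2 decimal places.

Compute the Gram sums: Σx·x = 284.
Right-hand side: Σx·z = -562.
Hence k = -562 / 284 ≈ -1.97887.

k = -1.98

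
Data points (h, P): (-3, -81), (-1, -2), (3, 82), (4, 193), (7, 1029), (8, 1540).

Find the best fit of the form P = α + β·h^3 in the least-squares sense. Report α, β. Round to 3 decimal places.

Entries of AᵀA: Σ1 = 6, Σh^3 = 918, Σh^3·h^3 = 385348.
For AᵀP: ΣP = 2761, Σh^3·P = 1158182.
Normal equations: [[6, 918]; [918, 385348]]·[α, β]ᵀ = [2761, 1158182]ᵀ.
Eliminating β: 385348·(row 1) − 918·(row 2) gives 1469364·α = 385348·2761 − 918·1158182 = 734752, so α = 183688/367341.
Then β = (1158182 − 918·(183688/367341))/385348 = 735749/244894.

α = 0.500, β = 3.004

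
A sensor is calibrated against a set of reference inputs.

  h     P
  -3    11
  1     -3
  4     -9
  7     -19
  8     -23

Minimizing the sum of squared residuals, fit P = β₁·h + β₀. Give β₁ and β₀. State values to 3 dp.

Setting ∂/∂β₁ … = 0 gives: 139·β₁ + 17·β₀ = -389;  17·β₁ + 5·β₀ = -43.
(Σh·h = 139, Σh = 17, Σ1 = 5, Σh·P = -389, ΣP = -43.)
Δ = 139·5 − 17² = 406.
β₁ = ((-389)·5 − 17·(-43))/406 = -607/203; β₀ = (139·(-43) − 17·(-389))/406 = 318/203.

β₁ = -2.990, β₀ = 1.567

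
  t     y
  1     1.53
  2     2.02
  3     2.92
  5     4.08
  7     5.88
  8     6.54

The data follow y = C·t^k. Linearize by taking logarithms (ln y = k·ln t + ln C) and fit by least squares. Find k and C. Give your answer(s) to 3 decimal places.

Linearized form: ln y = k·ln t + ln C. From the 6 transformed points,
Σln t = 7.4265, Σ(ln t)² = 12.3883, Σln y = 7.2555, Σln t·ln y = 11.2800.
Equations: 12.3883·k + 7.4265·ln C = 11.2800;  7.4265·k + 6·ln C = 7.2555.
Slope k = (n·Σln t·ln y − Σln t·Σln y)/(n·Σ(ln t)² − (Σln t)²) = (6·11.2800 − 7.4265·7.2555)/19.1764 = 0.71944; ln C = (Σln y − k·Σln t)/n = 0.31876, so C = exp(0.31876) = 1.37543.

k = 0.719, C = 1.375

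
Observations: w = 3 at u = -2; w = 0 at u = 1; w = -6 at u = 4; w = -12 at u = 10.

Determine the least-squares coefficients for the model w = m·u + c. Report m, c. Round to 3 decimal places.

Entries of MᵀM: Σu·u = 121, Σu = 13, Σ1 = 4.
For Mᵀw: Σu·w = -150, Σw = -15.
So MᵀM·[m, c]ᵀ = Mᵀw: [[121, 13]; [13, 4]]·[m, c]ᵀ = [-150, -15]ᵀ.
Eliminating c: 4·(row 1) − 13·(row 2) gives 315·m = 4·(-150) − 13·(-15) = -405, so m = -9/7.
Then c = ((-15) − 13·(-9/7))/4 = 3/7.

m = -1.286, c = 0.429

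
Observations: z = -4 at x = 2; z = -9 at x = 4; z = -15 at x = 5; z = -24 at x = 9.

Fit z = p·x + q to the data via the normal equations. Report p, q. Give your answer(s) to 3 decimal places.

Entries of MᵀM: Σx·x = 126, Σx = 20, Σ1 = 4.
Right-hand side: Σx·z = -335, Σz = -52.
MᵀM·[p, q]ᵀ = Mᵀz becomes [[126, 20]; [20, 4]]·[p, q]ᵀ = [-335, -52]ᵀ.
Eliminating q: 4·(row 1) − 20·(row 2) gives 104·p = 4·(-335) − 20·(-52) = -300, so p = -75/26.
Then q = ((-52) − 20·(-75/26))/4 = 37/26.

p = -2.885, q = 1.423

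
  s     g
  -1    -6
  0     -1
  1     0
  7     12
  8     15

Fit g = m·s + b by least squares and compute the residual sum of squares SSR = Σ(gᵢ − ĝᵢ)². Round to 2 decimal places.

SSR = 4.57

Sums needed: Σs·s = 115, Σs = 15, Σ1 = 5.
Moment sums: Σs·g = 210, Σg = 20.
Normal equations: [[115, 15]; [15, 5]]·[m, b]ᵀ = [210, 20]ᵀ.
det = 115·5 − 15² = 350.
m = (210·5 − 15·20)/350 = 15/7; b = (115·20 − 15·210)/350 = -17/7.
Residuals: -10/7, 10/7, 2/7, -4/7, 2/7; SSR = 32/7.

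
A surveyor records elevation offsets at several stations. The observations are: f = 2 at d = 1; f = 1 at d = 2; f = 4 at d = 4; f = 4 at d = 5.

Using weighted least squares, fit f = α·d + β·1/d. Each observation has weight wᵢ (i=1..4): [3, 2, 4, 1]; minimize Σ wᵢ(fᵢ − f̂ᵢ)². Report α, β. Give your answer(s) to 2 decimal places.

α = 0.85, β = 0.86

The normal system XᵀWX·[α, β]ᵀ = XᵀWf is [[100, 10]; [10, 379/100]]·[α, β]ᵀ = [94, 59/5]ᵀ.
Eliminating β: (379/100)·(row 1) − 10·(row 2) gives 279·α = (379/100)·94 − 10·(59/5) = 11913/50, so α = 3971/4650.
Then β = ((59/5) − 10·(3971/4650))/(379/100) = 80/93.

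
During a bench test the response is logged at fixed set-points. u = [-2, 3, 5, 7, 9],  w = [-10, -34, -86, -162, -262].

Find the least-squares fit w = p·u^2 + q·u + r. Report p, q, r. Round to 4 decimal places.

Entries of MᵀM: Σu^2·u^2 = 9684, Σu^2·u = 1216, Σu^2 = 168, Σu·u = 168, Σu = 22, Σ1 = 5.
And Σu^2·w = -31656, Σu·w = -4004, Σw = -554.
So MᵀM·[p, q, r]ᵀ = Mᵀw: [[9684, 1216, 168]; [1216, 168, 22]; [168, 22, 5]]·[p, q, r]ᵀ = [-31656, -4004, -554]ᵀ.
Row-reducing yields p = -56782/18829, q = -33990/18829, r = -28822/18829.

p = -3.0157, q = -1.8052, r = -1.5307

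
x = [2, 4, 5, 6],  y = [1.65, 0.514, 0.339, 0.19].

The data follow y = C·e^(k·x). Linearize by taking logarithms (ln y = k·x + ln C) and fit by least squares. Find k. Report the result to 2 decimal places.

With ln yᵢ as the transformed response and xᵢ as the regressor:
AᵀA = [[81.0000, 17.0000]; [17.0000, 4]], rhs = [-17.0337, -2.9072]ᵀ  (here Σx = 17.0000, Σ(x)² = 81.0000, Σln y = -2.9072, Σx·ln y = -17.0337).
Slope k = (n·Σx·ln y − Σx·Σln y)/(n·Σ(x)² − (Σx)²) = (4·-17.0337 − 17.0000·-2.9072)/35.0000 = -0.53462; ln C = (Σln y − k·Σx)/n = 1.54534.

k = -0.53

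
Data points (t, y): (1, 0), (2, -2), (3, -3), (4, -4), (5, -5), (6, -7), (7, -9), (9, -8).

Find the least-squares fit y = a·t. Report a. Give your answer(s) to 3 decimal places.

a = -1.045

From the data, Σt·t = 221.
For Xᵀy: Σt·y = -231.
So XᵀX·[a]ᵀ = Xᵀy: [[221]]·[a]ᵀ = [-231]ᵀ.
a = (-231)/221 = -1.04525.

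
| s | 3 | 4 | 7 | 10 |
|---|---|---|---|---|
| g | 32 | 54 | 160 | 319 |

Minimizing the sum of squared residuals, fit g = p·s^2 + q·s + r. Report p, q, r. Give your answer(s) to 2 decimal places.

MᵀM·[p, q, r]ᵀ = Mᵀg reads: 12738·p + 1434·q + 174·r = 40892;  1434·p + 174·q + 24·r = 4622;  174·p + 24·q + 4·r = 565.
(Σs^2·s^2 = 12738, Σs^2·s = 1434, Σs^2 = 174, Σs·s = 174, Σs = 24, Σ1 = 4, Σs^2·g = 40892, Σs·g = 4622, Σg = 565.)
Inverting the 3×3 Gram matrix, [p, q, r]ᵀ = [199/66, 617/330, -62/55]ᵀ.

p = 3.02, q = 1.87, r = -1.13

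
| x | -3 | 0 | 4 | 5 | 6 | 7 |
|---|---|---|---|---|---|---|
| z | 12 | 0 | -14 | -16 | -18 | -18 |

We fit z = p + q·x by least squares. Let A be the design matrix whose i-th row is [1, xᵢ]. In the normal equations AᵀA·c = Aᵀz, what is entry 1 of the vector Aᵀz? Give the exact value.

-54

Entry 1 ↔ basis 1, so (Aᵀz)_{1} = Σᵢ zᵢ = (1)·(12) + (1)·(0) + (1)·(-14) + (1)·(-16) + (1)·(-18) + (1)·(-18) = -54.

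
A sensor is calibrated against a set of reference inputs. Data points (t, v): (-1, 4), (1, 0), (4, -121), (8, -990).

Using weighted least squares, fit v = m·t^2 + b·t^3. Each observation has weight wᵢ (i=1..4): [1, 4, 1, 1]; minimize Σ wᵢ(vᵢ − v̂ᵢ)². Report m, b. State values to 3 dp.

The normal equations are: 4357·m + 33795·b = -65292;  33795·m + 266245·b = -514628.
Eliminating b: 266245·(row 1) − 33795·(row 2) gives 17927440·m = 266245·(-65292) − 33795·(-514628) = 8184720, so m = 102309/224093.
Then b = ((-514628) − 33795·(102309/224093))/266245 = -2230691/1120465.

m = 0.457, b = -1.991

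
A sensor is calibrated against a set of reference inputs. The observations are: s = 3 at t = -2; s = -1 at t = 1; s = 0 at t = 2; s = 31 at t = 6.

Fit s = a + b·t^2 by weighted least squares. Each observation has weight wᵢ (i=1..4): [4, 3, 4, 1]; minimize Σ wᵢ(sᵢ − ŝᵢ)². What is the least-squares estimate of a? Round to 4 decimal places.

With design matrix A, AᵀWA = [[12, 71]; [71, 1427]] and AᵀWs = [40, 1161]ᵀ.
Determinant 12·1427 − 71² = 12083.
a = (40·1427 − 71·1161)/12083 = -25351/12083; b = (12·1161 − 71·40)/12083 = 11092/12083.

a = -2.0981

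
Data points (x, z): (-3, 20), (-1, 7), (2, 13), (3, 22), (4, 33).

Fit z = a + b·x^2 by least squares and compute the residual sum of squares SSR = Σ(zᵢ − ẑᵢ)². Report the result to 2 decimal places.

Sums needed: Σ1 = 5, Σx^2 = 39, Σx^2·x^2 = 435.
Right-hand side: Σz = 95, Σx^2·z = 965.
det = 5·435 − 39² = 654.
a = (95·435 − 39·965)/654 = 615/109; b = (5·965 − 39·95)/654 = 560/327.
Residuals: -115/109, -116/327, 166/327, 103/109, -14/327; SSR = 782/327.

SSR = 2.39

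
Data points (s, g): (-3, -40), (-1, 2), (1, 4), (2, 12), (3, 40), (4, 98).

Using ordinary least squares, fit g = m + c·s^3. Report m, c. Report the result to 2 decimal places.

m = 1.32, c = 1.50

Entries of AᵀA: Σ1 = 6, Σs^3 = 72, Σs^3·s^3 = 5620.
Moment sums: Σg = 116, Σs^3·g = 8530.
AᵀA·[m, c]ᵀ = Aᵀg becomes [[6, 72]; [72, 5620]]·[m, c]ᵀ = [116, 8530]ᵀ.
det = 6·5620 − 72² = 28536.
m = (116·5620 − 72·8530)/28536 = 4720/3567; c = (6·8530 − 72·116)/28536 = 3569/2378.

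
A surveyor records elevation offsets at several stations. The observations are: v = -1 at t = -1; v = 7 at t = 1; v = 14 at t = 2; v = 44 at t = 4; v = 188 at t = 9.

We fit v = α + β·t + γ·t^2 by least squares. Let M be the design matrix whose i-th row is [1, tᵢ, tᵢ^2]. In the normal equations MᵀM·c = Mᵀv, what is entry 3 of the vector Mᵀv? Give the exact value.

15994

Entry 3 ↔ basis t^2, so (Mᵀv)_{3} = Σᵢ (t^2)·vᵢ = (1)·(-1) + (1)·(7) + (4)·(14) + (16)·(44) + (81)·(188) = 15994.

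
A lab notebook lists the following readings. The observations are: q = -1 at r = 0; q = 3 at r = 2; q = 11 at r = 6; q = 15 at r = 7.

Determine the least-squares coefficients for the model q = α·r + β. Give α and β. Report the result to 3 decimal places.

α = 2.198, β = -1.244

From the data, Σr·r = 89, Σr = 15, Σ1 = 4.
For Mᵀq: Σr·q = 177, Σq = 28.
Determinant 89·4 − 15² = 131.
α = (177·4 − 15·28)/131 = 288/131; β = (89·28 − 15·177)/131 = -163/131.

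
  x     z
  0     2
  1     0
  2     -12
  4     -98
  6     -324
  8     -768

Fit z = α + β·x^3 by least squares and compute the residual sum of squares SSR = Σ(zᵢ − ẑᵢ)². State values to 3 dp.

Entries of AᵀA: Σ1 = 6, Σx^3 = 801, Σx^3·x^3 = 312961.
For Aᵀz: Σz = -1200, Σx^3·z = -469568.
Normal equations: [[6, 801]; [801, 312961]]·[α, β]ᵀ = [-1200, -469568]ᵀ.
Eliminating β: 312961·(row 1) − 801·(row 2) gives 1236165·α = 312961·(-1200) − 801·(-469568) = 570768, so α = 190256/412055.
Then β = ((-469568) − 801·(190256/412055))/312961 = -618736/412055.
Residuals: 633854/412055, 85696/82411, -185028/412055, -972542/412055, -9820/82411, 144336/412055; SSR = 3855512/412055.

SSR = 9.357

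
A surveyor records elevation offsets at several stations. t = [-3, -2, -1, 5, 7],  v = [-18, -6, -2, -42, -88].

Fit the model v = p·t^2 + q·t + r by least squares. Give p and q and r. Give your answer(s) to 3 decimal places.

Forming MᵀM = [[3124, 432, 88]; [432, 88, 6]; [88, 6, 5]] and Mᵀv = [-5550, -758, -156]ᵀ gives MᵀM·[p, q, r]ᵀ = Mᵀv.
Solving the 3×3 system (Gaussian elimination) gives p = -25179/12962, q = 10145/12962, r = 13281/6481.

p = -1.943, q = 0.783, r = 2.049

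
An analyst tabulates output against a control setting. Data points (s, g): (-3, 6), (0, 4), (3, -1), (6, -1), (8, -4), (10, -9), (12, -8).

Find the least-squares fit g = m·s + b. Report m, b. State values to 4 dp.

Entries of XᵀX: Σs·s = 362, Σs = 36, Σ1 = 7.
And Σs·g = -245, Σg = -13.
XᵀX·[m, b]ᵀ = Xᵀg becomes [[362, 36]; [36, 7]]·[m, b]ᵀ = [-245, -13]ᵀ.
Eliminating b: 7·(row 1) − 36·(row 2) gives 1238·m = 7·(-245) − 36·(-13) = -1247, so m = -1247/1238.
Then b = ((-13) − 36·(-1247/1238))/7 = 2057/619.

m = -1.0073, b = 3.3231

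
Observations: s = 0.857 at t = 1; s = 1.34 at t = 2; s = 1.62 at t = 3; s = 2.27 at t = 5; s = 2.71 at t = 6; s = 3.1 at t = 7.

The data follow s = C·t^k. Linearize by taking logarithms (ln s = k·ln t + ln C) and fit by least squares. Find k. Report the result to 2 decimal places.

Let Y = ln s. Fitting Y = k·ln t + ln C by least squares:
Σln t = 7.1389, Σ(ln t)² = 11.2747, Σln s = 3.5689, Σln t·ln s = 6.0401.
Equations: 11.2747·k + 7.1389·ln C = 6.0401;  7.1389·k + 6·ln C = 3.5689.
Δ = 11.2747·6 − (7.1389)² = 16.6845; k = (6.0401·6 − 7.1389·3.5689)/16.6845 = 0.64508, ln C = (11.2747·3.5689 − 7.1389·6.0401)/16.6845 = -0.17271.

k = 0.65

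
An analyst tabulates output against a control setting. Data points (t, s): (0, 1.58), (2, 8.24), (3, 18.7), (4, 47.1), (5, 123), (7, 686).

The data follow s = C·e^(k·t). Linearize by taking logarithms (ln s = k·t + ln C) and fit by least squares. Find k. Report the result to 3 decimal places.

k = 0.874

Let Y = ln s. Fitting Y = k·t + ln C by least squares:
Sums: Σt = 21.0000, Σ(t)² = 103.0000, Σln s = 20.6903, Σt·ln s = 98.1897.
Normal system: [[103.0000, 21.0000]; [21.0000, 6]]·[k, ln C]ᵀ = [98.1897, 20.6903]ᵀ.
Slope k = (n·Σt·ln s − Σt·Σln s)/(n·Σ(t)² − (Σt)²) = (6·98.1897 − 21.0000·20.6903)/177.0000 = 0.87369; ln C = (Σln s − k·Σt)/n = 0.39048.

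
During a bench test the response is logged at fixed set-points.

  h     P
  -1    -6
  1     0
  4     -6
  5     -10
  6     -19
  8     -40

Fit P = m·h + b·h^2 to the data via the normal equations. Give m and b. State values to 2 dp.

The normal system AᵀA·[m, b]ᵀ = AᵀP is [[143, 917]; [917, 6275]]·[m, b]ᵀ = [-502, -3596]ᵀ.
det = 143·6275 − 917² = 56436.
m = ((-502)·6275 − 917·(-3596))/56436 = 73741/28218; b = (143·(-3596) − 917·(-502))/56436 = -26947/28218.

m = 2.61, b = -0.95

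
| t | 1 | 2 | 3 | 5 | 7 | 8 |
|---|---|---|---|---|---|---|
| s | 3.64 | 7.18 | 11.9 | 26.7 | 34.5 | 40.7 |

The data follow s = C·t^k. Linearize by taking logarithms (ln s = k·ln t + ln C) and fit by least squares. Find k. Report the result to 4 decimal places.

k = 1.1985

Taking logs, ln s = k·ln t + ln C, so regress ln s on ln t.
Sums: Σln t = 7.4265, Σ(ln t)² = 12.3883, Σln s = 16.2717, Σln t·ln s = 23.9709.
Normal system: [[12.3883, 7.4265]; [7.4265, 6]]·[k, ln C]ᵀ = [23.9709, 16.2717]ᵀ.
Δ = 12.3883·6 − (7.4265)² = 19.1764; k = (23.9709·6 − 7.4265·16.2717)/19.1764 = 1.19850, ln C = (12.3883·16.2717 − 7.4265·23.9709)/19.1764 = 1.22849.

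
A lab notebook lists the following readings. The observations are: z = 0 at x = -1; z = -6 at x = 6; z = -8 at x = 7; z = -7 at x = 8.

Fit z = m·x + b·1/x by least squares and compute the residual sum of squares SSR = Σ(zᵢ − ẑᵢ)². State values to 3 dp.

SSR = 2.072

The normal equations are: 150·m + 4·b = -148;  4·m + (30025/28224)·b = -169/56.
(Σx·x = 150, Σx·1/x = 4, Σ1/x·1/x = 30025/28224, Σx·z = -148, Σ1/x·z = -169/56.)
Δ = 150·(30025/28224) − 4² = 675361/4704.
m = ((-148)·(30025/28224) − 4·(-169/56))/(675361/4704) = -2051498/2026083; b = (150·(-169/56) − 4·(-148))/(675361/4704) = 655368/675361.
Residuals: -85394/2026083, -58398/675361, -2129050/2026083, 1983640/2026083; SSR = 4198084/2026083.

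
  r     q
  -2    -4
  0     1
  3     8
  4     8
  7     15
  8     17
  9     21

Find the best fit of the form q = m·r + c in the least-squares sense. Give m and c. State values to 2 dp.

XᵀX·[m, c]ᵀ = Xᵀq reads: 223·m + 29·c = 494;  29·m + 7·c = 66.
(Σr·r = 223, Σr = 29, Σ1 = 7, Σr·q = 494, Σq = 66.)
Eliminating c: 7·(row 1) − 29·(row 2) gives 720·m = 7·494 − 29·66 = 1544, so m = 193/90.
Then c = (66 − 29·(193/90))/7 = 49/90.

m = 2.14, c = 0.54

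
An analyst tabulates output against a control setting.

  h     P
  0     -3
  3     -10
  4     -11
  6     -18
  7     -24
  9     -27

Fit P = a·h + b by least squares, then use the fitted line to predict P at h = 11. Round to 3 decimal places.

Forming XᵀX = [[191, 29]; [29, 6]] and XᵀP = [-593, -93]ᵀ gives XᵀX·[a, b]ᵀ = XᵀP.
Eliminating b: 6·(row 1) − 29·(row 2) gives 305·a = 6·(-593) − 29·(-93) = -861, so a = -861/305.
Then b = ((-93) − 29·(-861/305))/6 = -566/305.
At h = 11: P̂ = (-861/305)·(11) + (-566/305)·(1) = -10037/305.

P̂ = -32.908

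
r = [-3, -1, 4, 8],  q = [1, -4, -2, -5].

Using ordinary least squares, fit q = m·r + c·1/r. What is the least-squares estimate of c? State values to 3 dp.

c = 4.578

Normal-equation sums: Σr·r = 90, Σr·1/r = 4, Σ1/r·1/r = 685/576.
And Σr·q = -47, Σ1/r·q = 61/24.
Eliminating c: (685/576)·(row 1) − 4·(row 2) gives (2913/32)·m = (685/576)·(-47) − 4·(61/24) = -38051/576, so m = -38051/52434.
Then c = ((61/24) − 4·(-38051/52434))/(685/576) = 13336/2913.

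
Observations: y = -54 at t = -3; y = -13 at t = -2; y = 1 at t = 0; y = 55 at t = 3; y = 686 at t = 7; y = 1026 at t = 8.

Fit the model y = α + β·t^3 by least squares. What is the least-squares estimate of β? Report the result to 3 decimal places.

β = 2.000

Sums needed: Σ1 = 6, Σt^3 = 847, Σt^3·t^3 = 381315.
For Xᵀy: Σy = 1701, Σt^3·y = 763657.
So XᵀX·[α, β]ᵀ = Xᵀy: [[6, 847]; [847, 381315]]·[α, β]ᵀ = [1701, 763657]ᵀ.
Eliminating β: 381315·(row 1) − 847·(row 2) gives 1570481·α = 381315·1701 − 847·763657 = 1799336, so α = 163576/142771.
Then β = (763657 − 847·(163576/142771))/381315 = 3141195/1570481.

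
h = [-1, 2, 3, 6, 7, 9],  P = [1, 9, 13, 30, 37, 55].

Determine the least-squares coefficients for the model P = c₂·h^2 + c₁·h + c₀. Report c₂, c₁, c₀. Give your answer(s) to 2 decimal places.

c₂ = 0.41, c₁ = 2.10, c₀ = 2.87

Forming MᵀM = [[10356, 1322, 180]; [1322, 180, 26]; [180, 26, 6]] and MᵀP = [7502, 990, 145]ᵀ gives MᵀM·[c₂, c₁, c₀]ᵀ = MᵀP.
Solving the 3×3 system (Gaussian elimination) gives c₂ = 24317/59910, c₁ = 21009/9985, c₀ = 172081/59910.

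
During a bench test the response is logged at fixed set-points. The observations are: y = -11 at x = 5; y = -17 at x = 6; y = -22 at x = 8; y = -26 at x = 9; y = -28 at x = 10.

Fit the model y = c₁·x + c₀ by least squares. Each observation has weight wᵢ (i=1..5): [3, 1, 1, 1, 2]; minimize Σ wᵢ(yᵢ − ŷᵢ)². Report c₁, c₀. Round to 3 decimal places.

c₁ = -3.394, c₀ = 5.359

AᵀWA·[c₁, c₀]ᵀ = AᵀWy reads: 456·c₁ + 58·c₀ = -1237;  58·c₁ + 8·c₀ = -154.
Eliminating c₀: 8·(row 1) − 58·(row 2) gives 284·c₁ = 8·(-1237) − 58·(-154) = -964, so c₁ = -241/71.
Then c₀ = ((-154) − 58·(-241/71))/8 = 761/142.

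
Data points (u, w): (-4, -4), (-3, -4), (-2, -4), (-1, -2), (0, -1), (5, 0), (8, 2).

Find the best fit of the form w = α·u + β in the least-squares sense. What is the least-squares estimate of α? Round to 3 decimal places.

α = 0.506

From the data, Σu·u = 119, Σu = 3, Σ1 = 7.
Right-hand side: Σu·w = 54, Σw = -13.
So MᵀM·[α, β]ᵀ = Mᵀw: [[119, 3]; [3, 7]]·[α, β]ᵀ = [54, -13]ᵀ.
Eliminating β: 7·(row 1) − 3·(row 2) gives 824·α = 7·54 − 3·(-13) = 417, so α = 417/824.
Then β = ((-13) − 3·(417/824))/7 = -1709/824.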